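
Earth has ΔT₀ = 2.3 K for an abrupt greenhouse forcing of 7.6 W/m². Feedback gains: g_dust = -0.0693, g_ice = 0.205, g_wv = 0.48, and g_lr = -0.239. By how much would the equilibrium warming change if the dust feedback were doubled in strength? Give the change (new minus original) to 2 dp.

Original: g = 0.3767, ΔT = 2.3/(1−0.3767) = 3.6900 K.
With doubled dust: g' = 0.3074, ΔT' = 2.3/(1−0.3074) = 3.3208 K.
Change = 3.3208 − 3.6900 = -0.37 K.

-0.37 K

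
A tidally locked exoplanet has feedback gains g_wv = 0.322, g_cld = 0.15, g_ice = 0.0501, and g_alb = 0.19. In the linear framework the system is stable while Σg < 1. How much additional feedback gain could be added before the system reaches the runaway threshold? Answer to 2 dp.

0.29

Current total gain = 0.322 + 0.15 + 0.0501 + 0.19 = 0.7121.
Margin to runaway = 1 − 0.7121 = 0.29.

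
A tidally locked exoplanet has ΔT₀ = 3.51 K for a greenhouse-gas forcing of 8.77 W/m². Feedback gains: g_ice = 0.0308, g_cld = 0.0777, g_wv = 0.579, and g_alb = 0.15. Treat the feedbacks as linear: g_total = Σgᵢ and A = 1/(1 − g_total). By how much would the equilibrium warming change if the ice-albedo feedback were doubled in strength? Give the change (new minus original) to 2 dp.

5.05 K

Original: g = 0.8375, ΔT = 3.51/(1−0.8375) = 21.6000 K.
With doubled ice-albedo: g' = 0.8683, ΔT' = 3.51/(1−0.8683) = 26.6515 K.
Change = 26.6515 − 21.6000 = 5.05 K.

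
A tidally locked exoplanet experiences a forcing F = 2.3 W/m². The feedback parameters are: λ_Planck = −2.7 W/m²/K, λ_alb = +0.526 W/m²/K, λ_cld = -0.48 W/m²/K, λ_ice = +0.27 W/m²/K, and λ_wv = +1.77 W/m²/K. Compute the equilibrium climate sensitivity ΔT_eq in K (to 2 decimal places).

3.75 K

Net feedback parameter λ = (−2.7) + (+0.526) + (-0.48) + (+0.27) + (+1.77) = -0.614 W/m²/K.
ΔT = −F/λ = −2.3/(-0.614) = 3.75 K.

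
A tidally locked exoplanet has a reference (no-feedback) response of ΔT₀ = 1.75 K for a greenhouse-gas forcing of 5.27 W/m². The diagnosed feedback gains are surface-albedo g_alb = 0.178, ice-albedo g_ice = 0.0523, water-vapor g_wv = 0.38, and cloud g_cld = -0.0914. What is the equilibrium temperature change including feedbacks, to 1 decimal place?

Total gain g = 0.178 + 0.0523 + 0.38 − 0.0914 = 0.5189.
Amplification A = 1/(1 − 0.5189) = 2.079.
ΔT = 1.75 × 2.079 = 3.6 K.

3.6 K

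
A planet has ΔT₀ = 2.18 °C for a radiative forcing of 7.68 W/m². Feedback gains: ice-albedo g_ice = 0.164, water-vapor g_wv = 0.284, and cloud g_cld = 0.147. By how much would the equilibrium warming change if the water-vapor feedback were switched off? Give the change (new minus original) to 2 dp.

Original: g = 0.595, ΔT = 2.18/(1−0.595) = 5.3827 °C.
Without water-vapor: g' = 0.311, ΔT' = 2.18/(1−0.311) = 3.1640 °C.
Change = 3.1640 − 5.3827 = -2.22 °C.

-2.22 °C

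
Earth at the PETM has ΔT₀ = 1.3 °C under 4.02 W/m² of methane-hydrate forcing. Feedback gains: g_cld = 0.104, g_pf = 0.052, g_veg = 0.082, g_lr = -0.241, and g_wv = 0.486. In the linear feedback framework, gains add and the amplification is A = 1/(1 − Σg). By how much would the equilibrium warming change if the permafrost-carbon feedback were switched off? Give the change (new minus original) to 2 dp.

Original: g = 0.483, ΔT = 1.3/(1−0.483) = 2.5145 °C.
Without permafrost-carbon: g' = 0.431, ΔT' = 1.3/(1−0.431) = 2.2847 °C.
Change = 2.2847 − 2.5145 = -0.23 °C.

-0.23 °C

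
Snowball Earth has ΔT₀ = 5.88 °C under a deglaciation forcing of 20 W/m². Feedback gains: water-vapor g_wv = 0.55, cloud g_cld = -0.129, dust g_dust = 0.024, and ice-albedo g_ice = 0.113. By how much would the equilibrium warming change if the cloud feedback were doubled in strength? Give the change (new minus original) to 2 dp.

-3.01 °C

Original: g = 0.558, ΔT = 5.88/(1−0.558) = 13.3032 °C.
With doubled cloud: g' = 0.429, ΔT' = 5.88/(1−0.429) = 10.2977 °C.
Change = 10.2977 − 13.3032 = -3.01 °C.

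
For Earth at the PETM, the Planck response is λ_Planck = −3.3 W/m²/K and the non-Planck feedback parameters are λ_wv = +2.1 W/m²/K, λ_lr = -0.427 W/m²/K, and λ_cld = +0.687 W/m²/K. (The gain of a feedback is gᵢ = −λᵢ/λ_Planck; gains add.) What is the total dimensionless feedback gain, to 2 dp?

Convert to gains: g_wv = 2.1/3.3 = 0.6364; g_lr = -0.427/3.3 = -0.1294; g_cld = 0.687/3.3 = 0.2082.
Total gain g = 0.7152.

0.72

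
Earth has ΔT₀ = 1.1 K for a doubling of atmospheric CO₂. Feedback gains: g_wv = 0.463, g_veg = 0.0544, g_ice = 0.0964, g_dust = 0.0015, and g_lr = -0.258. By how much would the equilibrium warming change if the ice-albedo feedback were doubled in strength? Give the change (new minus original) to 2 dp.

Original: g = 0.3573, ΔT = 1.1/(1−0.3573) = 1.7115 K.
With doubled ice-albedo: g' = 0.4537, ΔT' = 1.1/(1−0.4537) = 2.0135 K.
Change = 2.0135 − 1.7115 = 0.30 K.

0.30 K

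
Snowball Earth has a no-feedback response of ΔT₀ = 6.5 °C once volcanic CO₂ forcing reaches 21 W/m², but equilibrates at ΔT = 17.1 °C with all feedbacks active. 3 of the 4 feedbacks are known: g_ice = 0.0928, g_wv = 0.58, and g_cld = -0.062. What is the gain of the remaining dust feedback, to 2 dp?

Amplification A = ΔT/ΔT₀ = 17.1/6.5 = 2.631.
Total gain g = 1 − 1/A = 1 − 1/2.631 = 0.6199.
Known gains sum to 0.0928 + 0.58 − 0.062 = 0.6108.
g_dust = 0.6199 − 0.6108 = 0.01.

0.01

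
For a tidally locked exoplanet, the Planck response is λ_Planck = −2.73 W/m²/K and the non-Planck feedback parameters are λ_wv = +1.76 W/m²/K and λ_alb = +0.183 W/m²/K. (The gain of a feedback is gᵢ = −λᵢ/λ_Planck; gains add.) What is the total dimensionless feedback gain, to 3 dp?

Convert to gains: g_wv = 1.76/2.73 = 0.6447; g_alb = 0.183/2.73 = 0.06703.
Total gain g = 0.71173.

0.712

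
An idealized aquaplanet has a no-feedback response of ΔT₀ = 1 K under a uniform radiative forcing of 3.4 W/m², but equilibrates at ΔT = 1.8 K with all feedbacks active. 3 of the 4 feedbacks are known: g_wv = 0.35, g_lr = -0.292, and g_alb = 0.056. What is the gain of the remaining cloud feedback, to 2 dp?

0.33

Amplification A = ΔT/ΔT₀ = 1.8/1 = 1.8.
Total gain g = 1 − 1/A = 1 − 1/1.8 = 0.4444.
Known gains sum to 0.35 − 0.292 + 0.056 = 0.114.
g_cld = 0.4444 − 0.114 = 0.33.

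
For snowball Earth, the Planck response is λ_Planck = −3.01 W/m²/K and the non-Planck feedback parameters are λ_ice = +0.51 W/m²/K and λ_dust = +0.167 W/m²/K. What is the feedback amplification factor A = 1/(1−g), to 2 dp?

1.29

Convert to gains: g_ice = 0.51/3.01 = 0.1694; g_dust = 0.167/3.01 = 0.05548.
Total gain g = 0.22488.
A = 1/(1 − 0.22488) = 1.29.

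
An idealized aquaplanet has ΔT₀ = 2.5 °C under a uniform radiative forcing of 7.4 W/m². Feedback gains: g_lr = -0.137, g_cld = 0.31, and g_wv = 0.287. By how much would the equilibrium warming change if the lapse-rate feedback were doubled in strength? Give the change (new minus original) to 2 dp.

-0.94 °C

Original: g = 0.46, ΔT = 2.5/(1−0.46) = 4.6296 °C.
With doubled lapse-rate: g' = 0.323, ΔT' = 2.5/(1−0.323) = 3.6928 °C.
Change = 3.6928 − 4.6296 = -0.94 °C.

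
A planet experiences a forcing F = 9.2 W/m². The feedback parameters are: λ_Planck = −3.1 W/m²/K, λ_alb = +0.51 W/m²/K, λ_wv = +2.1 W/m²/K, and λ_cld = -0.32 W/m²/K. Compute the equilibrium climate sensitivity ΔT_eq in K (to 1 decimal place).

Net feedback parameter λ = (−3.1) + (+0.51) + (+2.1) + (-0.32) = -0.81 W/m²/K.
ΔT = −F/λ = −9.2/(-0.81) = 11.4 K.

11.4 K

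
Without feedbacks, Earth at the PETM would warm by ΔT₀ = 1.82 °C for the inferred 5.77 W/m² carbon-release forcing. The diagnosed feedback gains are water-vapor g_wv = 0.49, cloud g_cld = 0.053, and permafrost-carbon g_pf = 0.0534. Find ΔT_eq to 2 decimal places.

4.51 °C

Total gain g = 0.49 + 0.053 + 0.0534 = 0.5964.
Amplification A = 1/(1 − 0.5964) = 2.478.
ΔT = 1.82 × 2.478 = 4.51 °C.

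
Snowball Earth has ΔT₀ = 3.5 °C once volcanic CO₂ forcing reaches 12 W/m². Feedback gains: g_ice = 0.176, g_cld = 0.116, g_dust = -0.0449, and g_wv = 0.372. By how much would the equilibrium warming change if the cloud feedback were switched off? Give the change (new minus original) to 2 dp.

Original: g = 0.6191, ΔT = 3.5/(1−0.6191) = 9.1888 °C.
Without cloud: g' = 0.5031, ΔT' = 3.5/(1−0.5031) = 7.0437 °C.
Change = 7.0437 − 9.1888 = -2.15 °C.

-2.15 °C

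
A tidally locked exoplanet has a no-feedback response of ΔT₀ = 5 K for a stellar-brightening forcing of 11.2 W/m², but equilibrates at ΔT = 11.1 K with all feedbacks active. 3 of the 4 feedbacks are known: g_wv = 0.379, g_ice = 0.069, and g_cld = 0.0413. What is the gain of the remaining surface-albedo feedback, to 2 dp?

0.06

Amplification A = ΔT/ΔT₀ = 11.1/5 = 2.22.
Total gain g = 1 − 1/A = 1 − 1/2.22 = 0.5495.
Known gains sum to 0.379 + 0.069 + 0.0413 = 0.4893.
g_alb = 0.5495 − 0.4893 = 0.06.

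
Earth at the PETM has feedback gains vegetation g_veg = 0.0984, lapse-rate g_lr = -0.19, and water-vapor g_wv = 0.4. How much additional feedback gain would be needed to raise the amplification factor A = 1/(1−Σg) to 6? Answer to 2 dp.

0.52

Current total gain = 0.3084.
Target gain for A = 6: g* = 1 − 1/6 = 0.8333.
Additional gain needed = 0.8333 − 0.3084 = 0.52.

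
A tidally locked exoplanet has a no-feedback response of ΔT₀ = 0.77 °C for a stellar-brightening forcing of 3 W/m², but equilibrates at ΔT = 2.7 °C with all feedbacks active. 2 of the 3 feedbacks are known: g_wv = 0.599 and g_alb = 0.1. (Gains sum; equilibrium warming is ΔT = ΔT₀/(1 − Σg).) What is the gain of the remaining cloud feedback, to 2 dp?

0.02

Amplification A = ΔT/ΔT₀ = 2.7/0.77 = 3.506.
Total gain g = 1 − 1/A = 1 − 1/3.506 = 0.7148.
Known gains sum to 0.599 + 0.1 = 0.699.
g_cld = 0.7148 − 0.699 = 0.02.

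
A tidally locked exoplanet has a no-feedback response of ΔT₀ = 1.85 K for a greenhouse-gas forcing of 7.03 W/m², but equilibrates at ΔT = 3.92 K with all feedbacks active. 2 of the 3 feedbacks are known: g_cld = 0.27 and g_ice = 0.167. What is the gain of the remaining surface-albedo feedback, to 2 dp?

0.09

Amplification A = ΔT/ΔT₀ = 3.92/1.85 = 2.119.
Total gain g = 1 − 1/A = 1 − 1/2.119 = 0.5281.
Known gains sum to 0.27 + 0.167 = 0.437.
g_alb = 0.5281 − 0.437 = 0.09.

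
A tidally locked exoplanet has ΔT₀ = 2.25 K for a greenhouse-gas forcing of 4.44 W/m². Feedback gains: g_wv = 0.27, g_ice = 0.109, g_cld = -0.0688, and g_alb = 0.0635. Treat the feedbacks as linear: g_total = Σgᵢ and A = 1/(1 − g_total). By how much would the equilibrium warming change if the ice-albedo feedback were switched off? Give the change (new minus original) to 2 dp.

Original: g = 0.3737, ΔT = 2.25/(1−0.3737) = 3.5925 K.
Without ice-albedo: g' = 0.2647, ΔT' = 2.25/(1−0.2647) = 3.0600 K.
Change = 3.0600 − 3.5925 = -0.53 K.

-0.53 K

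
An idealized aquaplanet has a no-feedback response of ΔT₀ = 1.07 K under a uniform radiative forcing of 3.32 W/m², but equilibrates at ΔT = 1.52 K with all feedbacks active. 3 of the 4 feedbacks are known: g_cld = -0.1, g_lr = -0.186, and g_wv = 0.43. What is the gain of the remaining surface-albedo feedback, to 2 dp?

Amplification A = ΔT/ΔT₀ = 1.52/1.07 = 1.421.
Total gain g = 1 − 1/A = 1 − 1/1.421 = 0.2963.
Known gains sum to -0.1 − 0.186 + 0.43 = 0.144.
g_alb = 0.2963 − 0.144 = 0.15.

0.15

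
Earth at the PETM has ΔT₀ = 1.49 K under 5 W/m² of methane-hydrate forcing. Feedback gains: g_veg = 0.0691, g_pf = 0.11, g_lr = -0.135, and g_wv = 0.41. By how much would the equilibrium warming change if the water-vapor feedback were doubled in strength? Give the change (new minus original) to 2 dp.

8.23 K

Original: g = 0.4541, ΔT = 1.49/(1−0.4541) = 2.7294 K.
With doubled water-vapor: g' = 0.8641, ΔT' = 1.49/(1−0.8641) = 10.9639 K.
Change = 10.9639 − 2.7294 = 8.23 K.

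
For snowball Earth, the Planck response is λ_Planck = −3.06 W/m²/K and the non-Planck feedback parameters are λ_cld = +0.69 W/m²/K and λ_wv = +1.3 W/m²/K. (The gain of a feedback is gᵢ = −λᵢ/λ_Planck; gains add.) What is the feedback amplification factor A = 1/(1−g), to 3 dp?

2.860

Convert to gains: g_cld = 0.69/3.06 = 0.2255; g_wv = 1.3/3.06 = 0.4248.
Total gain g = 0.6503.
A = 1/(1 − 0.6503) = 2.860.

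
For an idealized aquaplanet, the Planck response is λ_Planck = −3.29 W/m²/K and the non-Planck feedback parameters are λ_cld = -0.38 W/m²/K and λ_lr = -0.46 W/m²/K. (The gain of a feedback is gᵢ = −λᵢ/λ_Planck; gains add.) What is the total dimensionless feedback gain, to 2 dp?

Convert to gains: g_cld = -0.38/3.29 = -0.1155; g_lr = -0.46/3.29 = -0.1398.
Total gain g = -0.2553.

-0.26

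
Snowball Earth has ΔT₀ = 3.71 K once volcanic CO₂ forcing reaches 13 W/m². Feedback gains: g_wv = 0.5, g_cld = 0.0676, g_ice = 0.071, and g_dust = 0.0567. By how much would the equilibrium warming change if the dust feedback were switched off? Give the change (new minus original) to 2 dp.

-1.91 K

Original: g = 0.6953, ΔT = 3.71/(1−0.6953) = 12.1759 K.
Without dust: g' = 0.6386, ΔT' = 3.71/(1−0.6386) = 10.2656 K.
Change = 10.2656 − 12.1759 = -1.91 K.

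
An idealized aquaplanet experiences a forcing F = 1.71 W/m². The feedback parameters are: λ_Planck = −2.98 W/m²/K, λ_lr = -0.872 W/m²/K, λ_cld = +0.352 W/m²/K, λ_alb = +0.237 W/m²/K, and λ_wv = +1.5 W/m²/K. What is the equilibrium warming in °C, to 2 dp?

Net feedback parameter λ = (−2.98) + (-0.872) + (+0.352) + (+0.237) + (+1.5) = -1.763 W/m²/K.
ΔT = −F/λ = −1.71/(-1.763) = 0.97 °C.

0.97 °C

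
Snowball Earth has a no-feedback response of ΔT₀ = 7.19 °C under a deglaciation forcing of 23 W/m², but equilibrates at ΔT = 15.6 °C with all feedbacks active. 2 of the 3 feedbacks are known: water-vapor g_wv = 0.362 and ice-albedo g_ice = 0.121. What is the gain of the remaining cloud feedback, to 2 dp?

Amplification A = ΔT/ΔT₀ = 15.6/7.19 = 2.17.
Total gain g = 1 − 1/A = 1 − 1/2.17 = 0.5392.
Known gains sum to 0.362 + 0.121 = 0.483.
g_cld = 0.5392 − 0.483 = 0.06.

0.06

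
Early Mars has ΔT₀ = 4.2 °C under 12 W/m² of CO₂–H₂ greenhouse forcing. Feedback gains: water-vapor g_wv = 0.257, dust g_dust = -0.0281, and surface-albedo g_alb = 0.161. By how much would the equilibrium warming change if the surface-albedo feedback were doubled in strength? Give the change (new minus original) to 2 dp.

2.47 °C

Original: g = 0.3899, ΔT = 4.2/(1−0.3899) = 6.8841 °C.
With doubled surface-albedo: g' = 0.5509, ΔT' = 4.2/(1−0.5509) = 9.3520 °C.
Change = 9.3520 − 6.8841 = 2.47 °C.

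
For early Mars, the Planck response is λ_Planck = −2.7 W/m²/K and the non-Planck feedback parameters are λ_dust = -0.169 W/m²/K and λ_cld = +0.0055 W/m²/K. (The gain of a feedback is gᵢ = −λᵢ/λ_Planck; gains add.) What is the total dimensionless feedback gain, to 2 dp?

Convert to gains: g_dust = -0.169/2.7 = -0.06259; g_cld = 0.0055/2.7 = 0.002037.
Total gain g = -0.060553.

-0.06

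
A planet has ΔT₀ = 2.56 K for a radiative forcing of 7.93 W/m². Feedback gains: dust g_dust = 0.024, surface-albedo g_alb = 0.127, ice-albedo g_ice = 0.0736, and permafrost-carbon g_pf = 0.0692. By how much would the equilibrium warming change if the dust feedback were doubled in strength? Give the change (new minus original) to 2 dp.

0.13 K

Original: g = 0.2938, ΔT = 2.56/(1−0.2938) = 3.6250 K.
With doubled dust: g' = 0.3178, ΔT' = 2.56/(1−0.3178) = 3.7526 K.
Change = 3.7526 − 3.6250 = 0.13 K.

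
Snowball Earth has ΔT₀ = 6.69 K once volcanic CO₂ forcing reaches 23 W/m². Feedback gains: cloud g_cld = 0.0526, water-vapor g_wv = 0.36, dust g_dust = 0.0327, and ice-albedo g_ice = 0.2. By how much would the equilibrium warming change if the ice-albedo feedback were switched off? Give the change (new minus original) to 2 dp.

-6.80 K

Original: g = 0.6453, ΔT = 6.69/(1−0.6453) = 18.8610 K.
Without ice-albedo: g' = 0.4453, ΔT' = 6.69/(1−0.4453) = 12.0606 K.
Change = 12.0606 − 18.8610 = -6.80 K.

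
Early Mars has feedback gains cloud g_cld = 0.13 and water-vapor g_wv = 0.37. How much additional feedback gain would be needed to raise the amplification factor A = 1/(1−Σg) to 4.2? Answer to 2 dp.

Current total gain = 0.5.
Target gain for A = 4.2: g* = 1 − 1/4.2 = 0.7619.
Additional gain needed = 0.7619 − 0.5 = 0.26.

0.26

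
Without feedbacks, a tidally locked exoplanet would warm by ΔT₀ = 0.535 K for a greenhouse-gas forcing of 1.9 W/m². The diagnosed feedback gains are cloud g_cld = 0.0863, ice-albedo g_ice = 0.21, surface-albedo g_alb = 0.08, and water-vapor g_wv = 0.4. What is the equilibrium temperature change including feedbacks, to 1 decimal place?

Total gain g = 0.0863 + 0.21 + 0.08 + 0.4 = 0.7763.
Amplification A = 1/(1 − 0.7763) = 4.47.
ΔT = 0.535 × 4.47 = 2.4 K.

2.4 K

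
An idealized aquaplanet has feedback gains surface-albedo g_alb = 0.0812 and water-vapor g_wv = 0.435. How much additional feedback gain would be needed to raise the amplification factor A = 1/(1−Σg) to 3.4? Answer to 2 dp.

Current total gain = 0.5162.
Target gain for A = 3.4: g* = 1 − 1/3.4 = 0.7059.
Additional gain needed = 0.7059 − 0.5162 = 0.19.

0.19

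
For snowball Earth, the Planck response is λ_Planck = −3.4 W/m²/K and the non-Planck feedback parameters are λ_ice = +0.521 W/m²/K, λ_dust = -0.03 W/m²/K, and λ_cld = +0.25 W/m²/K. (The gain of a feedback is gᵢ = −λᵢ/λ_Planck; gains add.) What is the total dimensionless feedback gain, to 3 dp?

Convert to gains: g_ice = 0.521/3.4 = 0.1532; g_dust = -0.03/3.4 = -0.008824; g_cld = 0.25/3.4 = 0.07353.
Total gain g = 0.217906.

0.218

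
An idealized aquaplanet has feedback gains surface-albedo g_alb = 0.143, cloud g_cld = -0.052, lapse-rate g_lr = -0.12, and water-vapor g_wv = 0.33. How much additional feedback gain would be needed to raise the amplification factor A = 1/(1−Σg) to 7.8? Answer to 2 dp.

0.57

Current total gain = 0.301.
Target gain for A = 7.8: g* = 1 − 1/7.8 = 0.8718.
Additional gain needed = 0.8718 − 0.301 = 0.57.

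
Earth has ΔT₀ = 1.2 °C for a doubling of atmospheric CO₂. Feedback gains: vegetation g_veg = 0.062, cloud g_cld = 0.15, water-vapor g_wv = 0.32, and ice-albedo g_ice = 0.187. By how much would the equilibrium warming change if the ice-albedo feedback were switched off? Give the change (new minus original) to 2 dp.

Original: g = 0.719, ΔT = 1.2/(1−0.719) = 4.2705 °C.
Without ice-albedo: g' = 0.532, ΔT' = 1.2/(1−0.532) = 2.5641 °C.
Change = 2.5641 − 4.2705 = -1.71 °C.

-1.71 °C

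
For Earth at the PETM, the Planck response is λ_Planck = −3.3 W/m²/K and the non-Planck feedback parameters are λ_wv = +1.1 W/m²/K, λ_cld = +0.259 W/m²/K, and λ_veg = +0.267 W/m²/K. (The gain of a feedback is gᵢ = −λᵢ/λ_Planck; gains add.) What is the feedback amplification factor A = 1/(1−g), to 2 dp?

1.97

Convert to gains: g_wv = 1.1/3.3 = 0.3333; g_cld = 0.259/3.3 = 0.07848; g_veg = 0.267/3.3 = 0.08091.
Total gain g = 0.49269.
A = 1/(1 − 0.49269) = 1.97.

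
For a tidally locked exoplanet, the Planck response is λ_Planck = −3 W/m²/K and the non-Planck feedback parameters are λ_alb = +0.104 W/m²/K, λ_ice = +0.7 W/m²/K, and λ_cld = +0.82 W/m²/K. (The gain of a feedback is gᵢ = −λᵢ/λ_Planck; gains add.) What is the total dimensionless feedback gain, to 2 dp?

0.54

Convert to gains: g_alb = 0.104/3 = 0.03467; g_ice = 0.7/3 = 0.2333; g_cld = 0.82/3 = 0.2733.
Total gain g = 0.54127.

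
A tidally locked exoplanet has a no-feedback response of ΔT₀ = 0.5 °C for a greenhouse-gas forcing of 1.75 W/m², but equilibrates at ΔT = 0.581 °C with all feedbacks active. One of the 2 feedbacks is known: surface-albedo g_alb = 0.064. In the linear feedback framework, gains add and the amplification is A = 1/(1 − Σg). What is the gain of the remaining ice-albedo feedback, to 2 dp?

Amplification A = ΔT/ΔT₀ = 0.581/0.5 = 1.162.
Total gain g = 1 − 1/A = 1 − 1/1.162 = 0.1394.
The known gain is 0.064.
g_ice = 0.1394 − 0.064 = 0.08.

0.08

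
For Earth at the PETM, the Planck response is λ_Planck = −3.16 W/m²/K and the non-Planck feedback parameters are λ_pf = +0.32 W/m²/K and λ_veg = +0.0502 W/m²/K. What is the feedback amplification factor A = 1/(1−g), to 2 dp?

Convert to gains: g_pf = 0.32/3.16 = 0.1013; g_veg = 0.0502/3.16 = 0.01589.
Total gain g = 0.11719.
A = 1/(1 − 0.11719) = 1.13.

1.13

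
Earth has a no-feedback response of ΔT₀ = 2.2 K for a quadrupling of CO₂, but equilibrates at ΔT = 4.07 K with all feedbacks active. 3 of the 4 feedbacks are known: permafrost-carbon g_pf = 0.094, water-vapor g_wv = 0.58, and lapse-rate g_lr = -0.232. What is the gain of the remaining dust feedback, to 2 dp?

Amplification A = ΔT/ΔT₀ = 4.07/2.2 = 1.85.
Total gain g = 1 − 1/A = 1 − 1/1.85 = 0.4595.
Known gains sum to 0.094 + 0.58 − 0.232 = 0.442.
g_dust = 0.4595 − 0.442 = 0.02.

0.02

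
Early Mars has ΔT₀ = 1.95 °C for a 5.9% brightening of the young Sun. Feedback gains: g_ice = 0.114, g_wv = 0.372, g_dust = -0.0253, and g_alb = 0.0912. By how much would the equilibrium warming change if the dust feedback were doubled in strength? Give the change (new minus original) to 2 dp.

-0.23 °C

Original: g = 0.5519, ΔT = 1.95/(1−0.5519) = 4.3517 °C.
With doubled dust: g' = 0.5266, ΔT' = 1.95/(1−0.5266) = 4.1191 °C.
Change = 4.1191 − 4.3517 = -0.23 °C.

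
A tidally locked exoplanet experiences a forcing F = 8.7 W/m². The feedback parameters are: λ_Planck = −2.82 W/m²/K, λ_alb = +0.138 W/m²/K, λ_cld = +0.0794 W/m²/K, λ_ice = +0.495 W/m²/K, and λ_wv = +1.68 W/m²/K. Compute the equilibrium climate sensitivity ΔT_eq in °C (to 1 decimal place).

20.3 °C

Net feedback parameter λ = (−2.82) + (+0.138) + (+0.0794) + (+0.495) + (+1.68) = -0.4276 W/m²/K.
ΔT = −F/λ = −8.7/(-0.4276) = 20.3 °C.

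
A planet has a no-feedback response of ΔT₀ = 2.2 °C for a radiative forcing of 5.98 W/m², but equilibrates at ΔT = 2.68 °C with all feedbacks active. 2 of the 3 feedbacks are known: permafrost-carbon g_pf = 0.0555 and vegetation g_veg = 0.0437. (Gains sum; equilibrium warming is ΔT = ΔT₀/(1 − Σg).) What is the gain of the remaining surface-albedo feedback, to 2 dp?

0.08

Amplification A = ΔT/ΔT₀ = 2.68/2.2 = 1.218.
Total gain g = 1 − 1/A = 1 − 1/1.218 = 0.179.
Known gains sum to 0.0555 + 0.0437 = 0.0992.
g_alb = 0.179 − 0.0992 = 0.08.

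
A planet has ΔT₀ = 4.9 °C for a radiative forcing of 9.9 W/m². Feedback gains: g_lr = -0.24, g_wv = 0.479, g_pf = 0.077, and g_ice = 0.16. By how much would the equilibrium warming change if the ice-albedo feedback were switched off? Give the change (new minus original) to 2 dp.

-2.19 °C

Original: g = 0.476, ΔT = 4.9/(1−0.476) = 9.3511 °C.
Without ice-albedo: g' = 0.316, ΔT' = 4.9/(1−0.316) = 7.1637 °C.
Change = 7.1637 − 9.3511 = -2.19 °C.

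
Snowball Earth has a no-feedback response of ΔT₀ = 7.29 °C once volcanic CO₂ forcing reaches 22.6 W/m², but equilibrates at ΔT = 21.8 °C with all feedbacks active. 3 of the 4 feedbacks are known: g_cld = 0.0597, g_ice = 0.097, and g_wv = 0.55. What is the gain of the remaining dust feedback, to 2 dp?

Amplification A = ΔT/ΔT₀ = 21.8/7.29 = 2.99.
Total gain g = 1 − 1/A = 1 − 1/2.99 = 0.6656.
Known gains sum to 0.0597 + 0.097 + 0.55 = 0.7067.
g_dust = 0.6656 − 0.7067 = -0.04.

-0.04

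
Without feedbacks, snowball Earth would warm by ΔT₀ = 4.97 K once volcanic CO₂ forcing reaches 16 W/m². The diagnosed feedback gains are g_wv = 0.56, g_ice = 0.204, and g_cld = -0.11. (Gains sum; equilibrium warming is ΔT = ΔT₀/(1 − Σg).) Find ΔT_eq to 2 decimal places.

Total gain g = 0.56 + 0.204 − 0.11 = 0.654.
Amplification A = 1/(1 − 0.654) = 2.89.
ΔT = 4.97 × 2.89 = 14.36 K.

14.36 K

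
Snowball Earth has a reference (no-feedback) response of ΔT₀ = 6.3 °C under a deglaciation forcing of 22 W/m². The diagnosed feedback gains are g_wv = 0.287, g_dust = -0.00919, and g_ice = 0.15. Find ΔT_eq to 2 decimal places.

Total gain g = 0.287 − 0.00919 + 0.15 = 0.42781.
Amplification A = 1/(1 − 0.42781) = 1.748.
ΔT = 6.3 × 1.748 = 11.01 °C.

11.01 °C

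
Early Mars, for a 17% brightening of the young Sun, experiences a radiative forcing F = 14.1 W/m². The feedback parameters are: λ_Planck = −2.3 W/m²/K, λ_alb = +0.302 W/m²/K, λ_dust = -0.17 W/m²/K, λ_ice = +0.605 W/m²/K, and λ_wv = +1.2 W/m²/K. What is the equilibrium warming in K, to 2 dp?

Net feedback parameter λ = (−2.3) + (+0.302) + (-0.17) + (+0.605) + (+1.2) = -0.363 W/m²/K.
ΔT = −F/λ = −14.1/(-0.363) = 38.84 K.

38.84 K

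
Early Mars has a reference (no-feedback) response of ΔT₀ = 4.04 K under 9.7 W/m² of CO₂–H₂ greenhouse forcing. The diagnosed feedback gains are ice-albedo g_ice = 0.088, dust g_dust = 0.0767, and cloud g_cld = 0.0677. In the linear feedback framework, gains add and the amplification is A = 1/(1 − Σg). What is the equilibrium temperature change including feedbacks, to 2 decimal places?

Total gain g = 0.088 + 0.0767 + 0.0677 = 0.2324.
Amplification A = 1/(1 − 0.2324) = 1.303.
ΔT = 4.04 × 1.303 = 5.26 K.

5.26 K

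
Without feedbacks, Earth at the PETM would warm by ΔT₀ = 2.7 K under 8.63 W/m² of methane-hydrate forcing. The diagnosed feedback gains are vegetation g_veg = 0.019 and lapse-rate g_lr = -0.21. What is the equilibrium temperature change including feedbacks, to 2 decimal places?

Total gain g = 0.019 − 0.21 = -0.191.
Amplification A = 1/(1 + 0.191) = 0.8396.
ΔT = 2.7 × 0.8396 = 2.27 K.

2.27 K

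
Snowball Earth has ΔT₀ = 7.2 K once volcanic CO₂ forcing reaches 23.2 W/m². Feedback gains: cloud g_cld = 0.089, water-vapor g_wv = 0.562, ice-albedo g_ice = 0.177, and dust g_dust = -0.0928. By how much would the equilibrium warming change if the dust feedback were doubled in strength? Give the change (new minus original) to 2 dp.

-7.06 K

Original: g = 0.7352, ΔT = 7.2/(1−0.7352) = 27.1903 K.
With doubled dust: g' = 0.6424, ΔT' = 7.2/(1−0.6424) = 20.1342 K.
Change = 20.1342 − 27.1903 = -7.06 K.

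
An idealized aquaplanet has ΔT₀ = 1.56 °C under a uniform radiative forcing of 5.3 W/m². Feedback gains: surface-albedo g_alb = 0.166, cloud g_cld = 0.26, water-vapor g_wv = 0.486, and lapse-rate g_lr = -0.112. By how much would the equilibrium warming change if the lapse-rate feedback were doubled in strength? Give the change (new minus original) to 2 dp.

-2.80 °C

Original: g = 0.8, ΔT = 1.56/(1−0.8) = 7.8000 °C.
With doubled lapse-rate: g' = 0.688, ΔT' = 1.56/(1−0.688) = 5.0000 °C.
Change = 5.0000 − 7.8000 = -2.80 °C.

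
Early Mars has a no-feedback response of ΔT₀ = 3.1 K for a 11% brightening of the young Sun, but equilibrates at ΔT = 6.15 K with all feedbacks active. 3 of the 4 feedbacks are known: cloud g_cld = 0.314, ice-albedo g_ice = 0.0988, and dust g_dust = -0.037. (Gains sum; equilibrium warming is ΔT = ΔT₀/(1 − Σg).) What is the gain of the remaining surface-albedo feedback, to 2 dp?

Amplification A = ΔT/ΔT₀ = 6.15/3.1 = 1.984.
Total gain g = 1 − 1/A = 1 − 1/1.984 = 0.496.
Known gains sum to 0.314 + 0.0988 − 0.037 = 0.3758.
g_alb = 0.496 − 0.3758 = 0.12.

0.12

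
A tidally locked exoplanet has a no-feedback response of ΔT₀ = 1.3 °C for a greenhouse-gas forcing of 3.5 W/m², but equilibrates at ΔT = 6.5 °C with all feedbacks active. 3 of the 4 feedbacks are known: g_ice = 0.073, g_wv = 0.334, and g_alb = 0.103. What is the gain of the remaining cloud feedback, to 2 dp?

Amplification A = ΔT/ΔT₀ = 6.5/1.3 = 5.
Total gain g = 1 − 1/A = 1 − 1/5 = 0.8.
Known gains sum to 0.073 + 0.334 + 0.103 = 0.51.
g_cld = 0.8 − 0.51 = 0.29.

0.29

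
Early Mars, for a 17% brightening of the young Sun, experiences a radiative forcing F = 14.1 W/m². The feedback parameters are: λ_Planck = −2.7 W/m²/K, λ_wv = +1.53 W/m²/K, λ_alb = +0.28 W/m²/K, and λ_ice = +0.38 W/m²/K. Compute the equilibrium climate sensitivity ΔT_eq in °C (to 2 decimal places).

27.65 °C

Net feedback parameter λ = (−2.7) + (+1.53) + (+0.28) + (+0.38) = -0.51 W/m²/K.
ΔT = −F/λ = −14.1/(-0.51) = 27.65 °C.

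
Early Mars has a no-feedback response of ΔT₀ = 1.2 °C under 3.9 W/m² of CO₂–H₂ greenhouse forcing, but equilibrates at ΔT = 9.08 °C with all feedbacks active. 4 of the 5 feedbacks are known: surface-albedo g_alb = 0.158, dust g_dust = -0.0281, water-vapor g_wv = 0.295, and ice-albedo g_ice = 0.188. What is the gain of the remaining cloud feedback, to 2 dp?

0.25

Amplification A = ΔT/ΔT₀ = 9.08/1.2 = 7.567.
Total gain g = 1 − 1/A = 1 − 1/7.567 = 0.8678.
Known gains sum to 0.158 − 0.0281 + 0.295 + 0.188 = 0.6129.
g_cld = 0.8678 − 0.6129 = 0.25.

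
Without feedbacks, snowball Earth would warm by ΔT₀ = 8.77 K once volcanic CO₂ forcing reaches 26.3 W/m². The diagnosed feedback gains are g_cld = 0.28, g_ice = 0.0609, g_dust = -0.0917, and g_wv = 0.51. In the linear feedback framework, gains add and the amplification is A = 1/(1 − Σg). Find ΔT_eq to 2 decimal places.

36.42 K

Total gain g = 0.28 + 0.0609 − 0.0917 + 0.51 = 0.7592.
Amplification A = 1/(1 − 0.7592) = 4.153.
ΔT = 8.77 × 4.153 = 36.42 K.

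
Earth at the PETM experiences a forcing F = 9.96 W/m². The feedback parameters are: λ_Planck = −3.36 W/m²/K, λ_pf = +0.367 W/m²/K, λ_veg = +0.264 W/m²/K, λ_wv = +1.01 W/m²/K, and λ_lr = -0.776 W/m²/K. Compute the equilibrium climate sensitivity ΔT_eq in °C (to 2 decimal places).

Net feedback parameter λ = (−3.36) + (+0.367) + (+0.264) + (+1.01) + (-0.776) = -2.495 W/m²/K.
ΔT = −F/λ = −9.96/(-2.495) = 3.99 °C.

3.99 °C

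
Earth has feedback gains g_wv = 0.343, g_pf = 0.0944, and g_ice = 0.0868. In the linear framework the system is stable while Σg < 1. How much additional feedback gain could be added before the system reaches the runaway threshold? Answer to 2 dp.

0.48

Current total gain = 0.343 + 0.0944 + 0.0868 = 0.5242.
Margin to runaway = 1 − 0.5242 = 0.48.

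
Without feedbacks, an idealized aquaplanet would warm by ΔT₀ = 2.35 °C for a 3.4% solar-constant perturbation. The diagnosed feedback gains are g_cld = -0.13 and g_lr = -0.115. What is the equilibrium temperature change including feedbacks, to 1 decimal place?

1.9 °C

Total gain g = -0.13 − 0.115 = -0.245.
Amplification A = 1/(1 + 0.245) = 0.8032.
ΔT = 2.35 × 0.8032 = 1.9 °C.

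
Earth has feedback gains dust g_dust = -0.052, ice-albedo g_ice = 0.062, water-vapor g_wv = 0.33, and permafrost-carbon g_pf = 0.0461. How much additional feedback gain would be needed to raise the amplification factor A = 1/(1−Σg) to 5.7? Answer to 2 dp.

0.44

Current total gain = 0.3861.
Target gain for A = 5.7: g* = 1 − 1/5.7 = 0.8246.
Additional gain needed = 0.8246 − 0.3861 = 0.44.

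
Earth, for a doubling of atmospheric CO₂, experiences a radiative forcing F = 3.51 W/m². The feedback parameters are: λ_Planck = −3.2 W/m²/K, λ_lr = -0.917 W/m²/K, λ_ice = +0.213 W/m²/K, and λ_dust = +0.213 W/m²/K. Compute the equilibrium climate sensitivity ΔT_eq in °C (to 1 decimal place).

Net feedback parameter λ = (−3.2) + (-0.917) + (+0.213) + (+0.213) = -3.691 W/m²/K.
ΔT = −F/λ = −3.51/(-3.691) = 1.0 °C.

1.0 °C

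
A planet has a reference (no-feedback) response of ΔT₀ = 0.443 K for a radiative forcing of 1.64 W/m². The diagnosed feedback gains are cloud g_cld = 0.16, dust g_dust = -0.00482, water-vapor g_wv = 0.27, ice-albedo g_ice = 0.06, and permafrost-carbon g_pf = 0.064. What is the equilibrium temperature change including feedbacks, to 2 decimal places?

Total gain g = 0.16 − 0.00482 + 0.27 + 0.06 + 0.064 = 0.54918.
Amplification A = 1/(1 − 0.54918) = 2.218.
ΔT = 0.443 × 2.218 = 0.98 K.

0.98 K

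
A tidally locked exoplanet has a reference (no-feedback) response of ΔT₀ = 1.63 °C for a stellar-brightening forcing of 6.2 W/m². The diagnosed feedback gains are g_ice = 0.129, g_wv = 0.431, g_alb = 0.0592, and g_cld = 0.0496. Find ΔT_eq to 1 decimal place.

Total gain g = 0.129 + 0.431 + 0.0592 + 0.0496 = 0.6688.
Amplification A = 1/(1 − 0.6688) = 3.019.
ΔT = 1.63 × 3.019 = 4.9 °C.

4.9 °C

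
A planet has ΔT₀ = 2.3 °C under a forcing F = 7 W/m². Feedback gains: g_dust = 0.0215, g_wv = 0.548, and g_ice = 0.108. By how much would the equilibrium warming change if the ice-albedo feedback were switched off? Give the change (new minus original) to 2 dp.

Original: g = 0.6775, ΔT = 2.3/(1−0.6775) = 7.1318 °C.
Without ice-albedo: g' = 0.5695, ΔT' = 2.3/(1−0.5695) = 5.3426 °C.
Change = 5.3426 − 7.1318 = -1.79 °C.

-1.79 °C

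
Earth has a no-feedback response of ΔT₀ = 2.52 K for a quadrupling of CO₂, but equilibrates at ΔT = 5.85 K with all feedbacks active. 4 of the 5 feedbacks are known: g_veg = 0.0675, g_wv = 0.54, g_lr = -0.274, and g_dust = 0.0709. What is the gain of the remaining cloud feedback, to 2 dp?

Amplification A = ΔT/ΔT₀ = 5.85/2.52 = 2.321.
Total gain g = 1 − 1/A = 1 − 1/2.321 = 0.5692.
Known gains sum to 0.0675 + 0.54 − 0.274 + 0.0709 = 0.4044.
g_cld = 0.5692 − 0.4044 = 0.16.

0.16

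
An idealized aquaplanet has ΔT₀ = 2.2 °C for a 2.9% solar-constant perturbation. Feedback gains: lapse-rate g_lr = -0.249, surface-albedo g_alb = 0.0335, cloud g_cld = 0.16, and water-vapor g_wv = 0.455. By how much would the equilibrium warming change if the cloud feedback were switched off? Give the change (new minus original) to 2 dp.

Original: g = 0.3995, ΔT = 2.2/(1−0.3995) = 3.6636 °C.
Without cloud: g' = 0.2395, ΔT' = 2.2/(1−0.2395) = 2.8928 °C.
Change = 2.8928 − 3.6636 = -0.77 °C.

-0.77 °C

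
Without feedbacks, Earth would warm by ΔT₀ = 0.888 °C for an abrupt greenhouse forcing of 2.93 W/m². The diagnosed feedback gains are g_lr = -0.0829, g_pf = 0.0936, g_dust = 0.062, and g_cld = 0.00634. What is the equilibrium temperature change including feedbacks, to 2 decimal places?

Total gain g = -0.0829 + 0.0936 + 0.062 + 0.00634 = 0.07904.
Amplification A = 1/(1 − 0.07904) = 1.086.
ΔT = 0.888 × 1.086 = 0.96 °C.

0.96 °C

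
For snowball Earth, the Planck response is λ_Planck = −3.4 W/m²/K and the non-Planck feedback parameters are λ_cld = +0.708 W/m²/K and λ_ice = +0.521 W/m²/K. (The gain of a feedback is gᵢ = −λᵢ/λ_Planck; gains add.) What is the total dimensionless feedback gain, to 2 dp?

Convert to gains: g_cld = 0.708/3.4 = 0.2082; g_ice = 0.521/3.4 = 0.1532.
Total gain g = 0.3614.

0.36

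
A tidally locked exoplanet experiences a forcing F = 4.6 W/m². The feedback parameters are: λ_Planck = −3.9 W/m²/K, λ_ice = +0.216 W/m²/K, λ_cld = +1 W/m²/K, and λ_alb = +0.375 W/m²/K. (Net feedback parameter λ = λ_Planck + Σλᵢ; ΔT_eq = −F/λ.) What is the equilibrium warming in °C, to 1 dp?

Net feedback parameter λ = (−3.9) + (+0.216) + (+1) + (+0.375) = -2.309 W/m²/K.
ΔT = −F/λ = −4.6/(-2.309) = 2.0 °C.

2.0 °C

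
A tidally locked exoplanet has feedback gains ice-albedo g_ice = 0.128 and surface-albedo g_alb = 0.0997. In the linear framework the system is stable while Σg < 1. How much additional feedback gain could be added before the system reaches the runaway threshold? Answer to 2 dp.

0.77

Current total gain = 0.128 + 0.0997 = 0.2277.
Margin to runaway = 1 − 0.2277 = 0.77.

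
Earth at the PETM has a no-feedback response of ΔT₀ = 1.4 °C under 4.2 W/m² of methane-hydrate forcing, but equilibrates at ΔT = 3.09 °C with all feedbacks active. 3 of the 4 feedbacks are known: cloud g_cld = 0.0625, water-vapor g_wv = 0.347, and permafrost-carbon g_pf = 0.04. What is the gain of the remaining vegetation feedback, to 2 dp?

Amplification A = ΔT/ΔT₀ = 3.09/1.4 = 2.207.
Total gain g = 1 − 1/A = 1 − 1/2.207 = 0.5469.
Known gains sum to 0.0625 + 0.347 + 0.04 = 0.4495.
g_veg = 0.5469 − 0.4495 = 0.10.

0.10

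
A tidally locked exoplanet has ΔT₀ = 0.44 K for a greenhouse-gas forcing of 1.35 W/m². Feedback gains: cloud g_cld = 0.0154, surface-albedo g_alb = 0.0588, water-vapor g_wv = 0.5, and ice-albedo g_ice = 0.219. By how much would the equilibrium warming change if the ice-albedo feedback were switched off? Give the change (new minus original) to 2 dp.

Original: g = 0.7932, ΔT = 0.44/(1−0.7932) = 2.1277 K.
Without ice-albedo: g' = 0.5742, ΔT' = 0.44/(1−0.5742) = 1.0333 K.
Change = 1.0333 − 2.1277 = -1.09 K.

-1.09 K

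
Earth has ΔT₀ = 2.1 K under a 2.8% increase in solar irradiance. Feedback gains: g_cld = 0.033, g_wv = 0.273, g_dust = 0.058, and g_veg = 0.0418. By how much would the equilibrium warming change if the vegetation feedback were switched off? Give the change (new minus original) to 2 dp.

Original: g = 0.4058, ΔT = 2.1/(1−0.4058) = 3.5342 K.
Without vegetation: g' = 0.364, ΔT' = 2.1/(1−0.364) = 3.3019 K.
Change = 3.3019 − 3.5342 = -0.23 K.

-0.23 K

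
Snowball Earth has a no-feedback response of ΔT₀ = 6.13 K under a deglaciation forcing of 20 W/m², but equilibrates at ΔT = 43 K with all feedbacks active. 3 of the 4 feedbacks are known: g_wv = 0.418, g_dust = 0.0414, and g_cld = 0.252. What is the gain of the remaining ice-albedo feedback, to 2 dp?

0.15

Amplification A = ΔT/ΔT₀ = 43/6.13 = 7.015.
Total gain g = 1 − 1/A = 1 − 1/7.015 = 0.8574.
Known gains sum to 0.418 + 0.0414 + 0.252 = 0.7114.
g_ice = 0.8574 − 0.7114 = 0.15.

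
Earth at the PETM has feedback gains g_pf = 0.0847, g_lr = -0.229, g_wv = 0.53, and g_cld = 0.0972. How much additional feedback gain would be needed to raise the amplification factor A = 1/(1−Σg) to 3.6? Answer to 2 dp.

0.24

Current total gain = 0.4829.
Target gain for A = 3.6: g* = 1 − 1/3.6 = 0.7222.
Additional gain needed = 0.7222 − 0.4829 = 0.24.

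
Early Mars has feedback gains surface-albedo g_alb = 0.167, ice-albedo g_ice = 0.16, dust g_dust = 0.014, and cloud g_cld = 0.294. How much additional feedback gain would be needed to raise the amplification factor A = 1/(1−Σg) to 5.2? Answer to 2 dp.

0.17

Current total gain = 0.635.
Target gain for A = 5.2: g* = 1 − 1/5.2 = 0.8077.
Additional gain needed = 0.8077 − 0.635 = 0.17.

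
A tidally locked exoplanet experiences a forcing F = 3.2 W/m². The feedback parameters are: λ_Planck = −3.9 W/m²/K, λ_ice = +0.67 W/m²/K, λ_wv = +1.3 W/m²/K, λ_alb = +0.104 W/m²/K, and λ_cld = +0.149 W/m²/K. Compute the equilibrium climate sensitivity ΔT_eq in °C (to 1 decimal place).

Net feedback parameter λ = (−3.9) + (+0.67) + (+1.3) + (+0.104) + (+0.149) = -1.677 W/m²/K.
ΔT = −F/λ = −3.2/(-1.677) = 1.9 °C.

1.9 °C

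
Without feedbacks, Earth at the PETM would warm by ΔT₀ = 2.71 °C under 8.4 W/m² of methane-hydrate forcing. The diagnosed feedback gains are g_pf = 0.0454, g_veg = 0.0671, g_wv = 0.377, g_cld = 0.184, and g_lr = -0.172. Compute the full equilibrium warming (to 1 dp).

Total gain g = 0.0454 + 0.0671 + 0.377 + 0.184 − 0.172 = 0.5015.
Amplification A = 1/(1 − 0.5015) = 2.006.
ΔT = 2.71 × 2.006 = 5.4 °C.

5.4 °C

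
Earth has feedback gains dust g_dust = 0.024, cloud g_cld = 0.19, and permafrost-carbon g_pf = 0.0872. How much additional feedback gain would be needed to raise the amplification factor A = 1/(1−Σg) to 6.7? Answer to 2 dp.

0.55

Current total gain = 0.3012.
Target gain for A = 6.7: g* = 1 − 1/6.7 = 0.8507.
Additional gain needed = 0.8507 − 0.3012 = 0.55.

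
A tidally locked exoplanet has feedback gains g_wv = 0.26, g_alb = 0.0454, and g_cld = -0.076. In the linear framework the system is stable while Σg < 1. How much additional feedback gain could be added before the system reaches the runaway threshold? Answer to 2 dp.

Current total gain = 0.26 + 0.0454 − 0.076 = 0.2294.
Margin to runaway = 1 − 0.2294 = 0.77.

0.77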